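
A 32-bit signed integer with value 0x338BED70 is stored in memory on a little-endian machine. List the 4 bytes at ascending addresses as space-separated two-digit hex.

70 ED 8B 33

Split into bytes (most-significant first): 33 8B ED 70.
Little-endian: lowest address holds the least-significant byte.
So at ascending addresses the bytes are 70 ED 8B 33.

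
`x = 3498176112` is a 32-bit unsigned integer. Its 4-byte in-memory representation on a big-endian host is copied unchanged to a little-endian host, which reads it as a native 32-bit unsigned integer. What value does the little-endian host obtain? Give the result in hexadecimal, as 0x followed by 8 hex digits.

3498176112 in 32-bit hexadecimal is 0xD081EE70.
Stored big-endian, the bytes at ascending addresses are D0 81 EE 70.
Read back as little-endian, the first byte is least significant, giving 0x70EE81D0.

0x70EE81D0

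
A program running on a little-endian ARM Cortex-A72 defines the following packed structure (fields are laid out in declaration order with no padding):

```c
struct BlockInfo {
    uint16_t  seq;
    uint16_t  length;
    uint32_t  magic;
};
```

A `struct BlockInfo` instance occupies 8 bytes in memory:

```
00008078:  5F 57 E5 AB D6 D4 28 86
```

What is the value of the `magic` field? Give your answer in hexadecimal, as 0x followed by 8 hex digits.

`magic` follows `seq` (2 B), `length` (2 B), so it starts at offset 2 + 2 = 4 and occupies 4 bytes.
Bytes at offsets 4..7: D6 D4 28 86.
Little-endian stores the least-significant byte at the lowest address.
Reassemble most-significant byte first: 86 28 D4 D6 → 0x8628D4D6.

0x8628D4D6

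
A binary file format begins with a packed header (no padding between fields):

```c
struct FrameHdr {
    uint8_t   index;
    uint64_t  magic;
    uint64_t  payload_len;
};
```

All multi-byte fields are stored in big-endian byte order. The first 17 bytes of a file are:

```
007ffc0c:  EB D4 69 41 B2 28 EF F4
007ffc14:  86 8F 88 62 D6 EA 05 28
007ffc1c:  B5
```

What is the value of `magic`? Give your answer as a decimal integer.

`magic` follows `index` (1 byte), so it starts at byte offset 1 and occupies 8 bytes.
Bytes at offsets 1..8: D4 69 41 B2 28 EF F4 86.
Big-endian: lowest address holds the most-significant byte.
The bytes are already most-significant first: 0xD46941B228EFF486.
0xD46941B228EFF486 = 15305837042042139782.

15305837042042139782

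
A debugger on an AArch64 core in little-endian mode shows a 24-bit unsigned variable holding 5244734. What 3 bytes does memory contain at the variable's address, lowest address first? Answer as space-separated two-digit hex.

3E 07 50

5244734 in hexadecimal, padded to 24 bits, is 0x50073E.
Split into bytes (most-significant first): 50 07 3E.
In little-endian order the low byte comes first in memory.
So at ascending addresses the bytes are 3E 07 50.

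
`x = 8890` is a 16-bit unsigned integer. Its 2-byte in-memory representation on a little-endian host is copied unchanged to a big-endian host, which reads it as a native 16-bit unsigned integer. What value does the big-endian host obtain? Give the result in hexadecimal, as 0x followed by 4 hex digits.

8890 in 16-bit hexadecimal is 0x22BA.
Stored little-endian, the bytes at ascending addresses are BA 22.
Read back as big-endian, the last byte is least significant, giving 0xBA22.

0xBA22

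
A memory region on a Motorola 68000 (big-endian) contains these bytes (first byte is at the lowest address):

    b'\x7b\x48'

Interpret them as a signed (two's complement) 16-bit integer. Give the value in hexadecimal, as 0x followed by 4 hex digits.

Big-endian stores the most-significant byte at the lowest address.
The bytes are already most-significant first: 0x7B48.

0x7B48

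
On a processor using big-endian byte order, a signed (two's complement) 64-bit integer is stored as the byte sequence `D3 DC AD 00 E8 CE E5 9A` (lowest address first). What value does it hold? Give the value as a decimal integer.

-3180477017412934246

Big-endian: lowest address holds the most-significant byte.
The bytes are already most-significant first: 0xD3DCAD00E8CEE59A.
Top bit is set, so as a signed 64-bit value this is 0xD3DCAD00E8CEE59A − 2^64 = -3180477017412934246.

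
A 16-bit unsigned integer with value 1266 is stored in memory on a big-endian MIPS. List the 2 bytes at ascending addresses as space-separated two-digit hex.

1266 in hexadecimal, padded to 16 bits, is 0x04F2.
Split into bytes (most-significant first): 04 F2.
In big-endian order the high byte comes first in memory.
So the memory order matches the most-significant-first order: 04 F2.

04 F2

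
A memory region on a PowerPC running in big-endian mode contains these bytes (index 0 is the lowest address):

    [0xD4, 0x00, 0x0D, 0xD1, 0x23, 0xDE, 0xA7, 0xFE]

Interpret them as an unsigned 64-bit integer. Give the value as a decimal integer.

15276225127941842942

In big-endian order the high byte comes first in memory.
The bytes are already most-significant first: 0xD4000DD123DEA7FE.
0xD4000DD123DEA7FE = 15276225127941842942.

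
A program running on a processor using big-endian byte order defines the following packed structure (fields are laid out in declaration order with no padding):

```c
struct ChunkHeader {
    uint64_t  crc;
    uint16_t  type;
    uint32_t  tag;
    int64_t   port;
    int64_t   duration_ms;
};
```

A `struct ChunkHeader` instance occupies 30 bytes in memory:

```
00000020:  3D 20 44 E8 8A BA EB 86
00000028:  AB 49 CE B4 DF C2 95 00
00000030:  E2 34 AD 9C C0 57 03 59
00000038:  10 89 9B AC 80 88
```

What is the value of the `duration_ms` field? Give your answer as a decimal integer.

`duration_ms` follows `crc` (8 B), `type` (2 B), `tag` (4 B), `port` (8 B), so it starts at offset 8 + 2 + 4 + 8 = 22 and occupies 8 bytes.
Bytes at offsets 22..29: 03 59 10 89 9B AC 80 88.
Big-endian stores the most-significant byte at the lowest address.
The bytes are already most-significant first: 0x035910899BAC8088.
0x035910899BAC8088 = 241242238249369736.

241242238249369736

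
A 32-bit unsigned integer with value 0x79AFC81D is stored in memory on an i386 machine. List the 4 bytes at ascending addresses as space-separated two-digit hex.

1D C8 AF 79

Split into bytes (most-significant first): 79 AF C8 1D.
Little-endian: lowest address holds the least-significant byte.
So at ascending addresses the bytes are 1D C8 AF 79.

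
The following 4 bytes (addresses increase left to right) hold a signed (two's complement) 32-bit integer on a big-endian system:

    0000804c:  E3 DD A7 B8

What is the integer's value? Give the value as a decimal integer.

-472012872

Big-endian stores the most-significant byte at the lowest address.
The bytes are already most-significant first: 0xE3DDA7B8.
Top bit is set, so as a signed 32-bit value this is 0xE3DDA7B8 − 2^32 = -472012872.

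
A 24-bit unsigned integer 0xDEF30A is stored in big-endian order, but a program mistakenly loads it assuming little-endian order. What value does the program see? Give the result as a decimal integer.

717790

Stored big-endian, the bytes at ascending addresses are DE F3 0A.
Read back as little-endian, the first byte is least significant, giving 0x0AF3DE.
0x0AF3DE = 717790.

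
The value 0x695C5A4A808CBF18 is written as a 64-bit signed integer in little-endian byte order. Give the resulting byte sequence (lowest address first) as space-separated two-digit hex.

18 BF 8C 80 4A 5A 5C 69

Split into bytes (most-significant first): 69 5C 5A 4A 80 8C BF 18.
Little-endian: lowest address holds the least-significant byte.
So at ascending addresses the bytes are 18 BF 8C 80 4A 5A 5C 69.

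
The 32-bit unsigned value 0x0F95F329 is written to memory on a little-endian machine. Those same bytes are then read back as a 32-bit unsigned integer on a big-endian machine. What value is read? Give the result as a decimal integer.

Stored little-endian, the bytes at ascending addresses are 29 F3 95 0F.
Read back as big-endian, the last byte is least significant, giving 0x29F3950F.
0x29F3950F = 703829263.

703829263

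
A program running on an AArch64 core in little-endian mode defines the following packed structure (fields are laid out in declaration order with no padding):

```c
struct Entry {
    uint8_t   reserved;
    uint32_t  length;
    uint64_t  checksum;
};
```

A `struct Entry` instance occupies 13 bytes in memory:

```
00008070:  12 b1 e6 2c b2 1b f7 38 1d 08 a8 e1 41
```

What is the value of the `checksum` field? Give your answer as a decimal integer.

4747260235028690715

`checksum` follows `reserved` (1 B), `length` (4 B), so it starts at offset 1 + 4 = 5 and occupies 8 bytes.
Bytes at offsets 5..12: 1B F7 38 1D 08 A8 E1 41.
Little-endian: lowest address holds the least-significant byte.
Reassemble most-significant byte first: 41 E1 A8 08 1D 38 F7 1B → 0x41E1A8081D38F71B.
0x41E1A8081D38F71B = 4747260235028690715.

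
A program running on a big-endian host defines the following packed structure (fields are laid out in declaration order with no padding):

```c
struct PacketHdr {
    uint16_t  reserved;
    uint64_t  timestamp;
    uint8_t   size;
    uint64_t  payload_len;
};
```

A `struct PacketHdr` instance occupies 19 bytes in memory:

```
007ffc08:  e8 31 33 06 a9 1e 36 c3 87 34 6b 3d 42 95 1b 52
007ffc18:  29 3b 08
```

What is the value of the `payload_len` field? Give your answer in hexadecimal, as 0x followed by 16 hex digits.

0x3D42951B52293B08

`payload_len` follows `reserved` (2 B), `timestamp` (8 B), `size` (1 B), so it starts at offset 2 + 8 + 1 = 11 and occupies 8 bytes.
Bytes at offsets 11..18: 3D 42 95 1B 52 29 3B 08.
Big-endian stores the most-significant byte at the lowest address.
The bytes are already most-significant first: 0x3D42951B52293B08.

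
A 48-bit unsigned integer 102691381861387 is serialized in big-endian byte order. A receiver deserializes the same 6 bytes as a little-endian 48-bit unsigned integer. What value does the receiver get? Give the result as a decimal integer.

102691381861387 in 48-bit hexadecimal is 0x5D65B3565C0B.
Stored big-endian, the bytes at ascending addresses are 5D 65 B3 56 5C 0B.
Read back as little-endian, the first byte is least significant, giving 0x0B5C56B3655D.
0x0B5C56B3655D = 12491219494237.

12491219494237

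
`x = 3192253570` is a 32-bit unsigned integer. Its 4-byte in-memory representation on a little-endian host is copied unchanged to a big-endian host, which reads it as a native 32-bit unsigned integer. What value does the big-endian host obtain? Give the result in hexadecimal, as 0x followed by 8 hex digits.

3192253570 in 32-bit hexadecimal is 0xBE45EC82.
Stored little-endian, the bytes at ascending addresses are 82 EC 45 BE.
Read back as big-endian, the last byte is least significant, giving 0x82EC45BE.

0x82EC45BE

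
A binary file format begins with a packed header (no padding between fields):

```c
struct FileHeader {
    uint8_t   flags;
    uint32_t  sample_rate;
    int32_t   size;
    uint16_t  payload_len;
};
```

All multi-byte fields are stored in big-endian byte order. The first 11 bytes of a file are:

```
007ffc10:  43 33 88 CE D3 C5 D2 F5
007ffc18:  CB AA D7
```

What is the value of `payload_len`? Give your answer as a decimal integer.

`payload_len` follows `flags` (1 B), `sample_rate` (4 B), `size` (4 B), so it starts at offset 1 + 4 + 4 = 9 and occupies 2 bytes.
Bytes at offsets 9..10: AA D7.
In big-endian order the high byte comes first in memory.
The bytes are already most-significant first: 0xAAD7.
0xAAD7 = 43735.

43735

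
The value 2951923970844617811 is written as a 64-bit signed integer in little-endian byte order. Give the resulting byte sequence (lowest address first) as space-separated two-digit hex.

2951923970844617811 in hexadecimal, padded to 64 bits, is 0x28F7573626276C53.
Split into bytes (most-significant first): 28 F7 57 36 26 27 6C 53.
Little-endian stores the least-significant byte at the lowest address.
So at ascending addresses the bytes are 53 6C 27 26 36 57 F7 28.

53 6C 27 26 36 57 F7 28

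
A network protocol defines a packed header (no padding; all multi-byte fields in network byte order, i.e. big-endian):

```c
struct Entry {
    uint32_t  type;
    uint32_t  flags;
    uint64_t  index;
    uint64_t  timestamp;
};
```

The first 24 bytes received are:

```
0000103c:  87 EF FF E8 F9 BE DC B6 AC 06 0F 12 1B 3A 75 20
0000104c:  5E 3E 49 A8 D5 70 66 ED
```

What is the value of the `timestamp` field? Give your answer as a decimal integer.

6790946277605533421

`timestamp` follows `type` (4 B), `flags` (4 B), `index` (8 B), so it starts at offset 4 + 4 + 8 = 16 and occupies 8 bytes.
Bytes at offsets 16..23: 5E 3E 49 A8 D5 70 66 ED.
In big-endian order the high byte comes first in memory.
The bytes are already most-significant first: 0x5E3E49A8D57066ED.
0x5E3E49A8D57066ED = 6790946277605533421.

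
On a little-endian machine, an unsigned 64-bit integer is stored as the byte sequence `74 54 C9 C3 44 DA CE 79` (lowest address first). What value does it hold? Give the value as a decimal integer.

Little-endian stores the least-significant byte at the lowest address.
Reassemble most-significant byte first: 79 CE DA 44 C3 C9 54 74 → 0x79CEDA44C3C95474.
0x79CEDA44C3C95474 = 8777192712669058164.

8777192712669058164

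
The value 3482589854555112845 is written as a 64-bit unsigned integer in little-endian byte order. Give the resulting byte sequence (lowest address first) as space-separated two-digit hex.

8D 05 23 6B 05 A5 54 30

3482589854555112845 in hexadecimal, padded to 64 bits, is 0x3054A5056B23058D.
Split into bytes (most-significant first): 30 54 A5 05 6B 23 05 8D.
In little-endian order the low byte comes first in memory.
So at ascending addresses the bytes are 8D 05 23 6B 05 A5 54 30.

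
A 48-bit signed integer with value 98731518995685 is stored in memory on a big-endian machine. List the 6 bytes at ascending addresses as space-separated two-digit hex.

98731518995685 in hexadecimal, padded to 48 bits, is 0x59CBB91E2CE5.
Split into bytes (most-significant first): 59 CB B9 1E 2C E5.
Big-endian: lowest address holds the most-significant byte.
So the memory order matches the most-significant-first order: 59 CB B9 1E 2C E5.

59 CB B9 1E 2C E5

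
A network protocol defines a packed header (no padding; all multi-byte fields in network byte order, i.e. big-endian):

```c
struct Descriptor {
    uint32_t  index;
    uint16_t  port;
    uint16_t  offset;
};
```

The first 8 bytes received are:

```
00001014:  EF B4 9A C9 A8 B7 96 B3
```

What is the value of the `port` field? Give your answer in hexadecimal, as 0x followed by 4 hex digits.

`port` follows `index` (4 bytes), so it starts at byte offset 4 and occupies 2 bytes.
Bytes at offsets 4..5: A8 B7.
Big-endian stores the most-significant byte at the lowest address.
The bytes are already most-significant first: 0xA8B7.

0xA8B7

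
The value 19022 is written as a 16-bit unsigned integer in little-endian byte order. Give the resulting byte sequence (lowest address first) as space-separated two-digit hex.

19022 in hexadecimal, padded to 16 bits, is 0x4A4E.
Split into bytes (most-significant first): 4A 4E.
Little-endian stores the least-significant byte at the lowest address.
So at ascending addresses the bytes are 4E 4A.

4E 4A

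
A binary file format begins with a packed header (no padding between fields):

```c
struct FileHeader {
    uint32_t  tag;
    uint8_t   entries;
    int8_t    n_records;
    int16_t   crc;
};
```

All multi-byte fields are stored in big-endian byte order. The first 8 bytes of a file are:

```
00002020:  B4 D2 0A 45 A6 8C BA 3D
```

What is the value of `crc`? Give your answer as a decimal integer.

`crc` follows `tag` (4 B), `entries` (1 B), `n_records` (1 B), so it starts at offset 4 + 1 + 1 = 6 and occupies 2 bytes.
Bytes at offsets 6..7: BA 3D.
Big-endian stores the most-significant byte at the lowest address.
The bytes are already most-significant first: 0xBA3D.
Top bit is set, so as a signed 16-bit value this is 0xBA3D − 2^16 = -17859.

-17859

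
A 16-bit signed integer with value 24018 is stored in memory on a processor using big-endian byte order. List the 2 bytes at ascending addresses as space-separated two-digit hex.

24018 in hexadecimal, padded to 16 bits, is 0x5DD2.
Split into bytes (most-significant first): 5D D2.
Big-endian stores the most-significant byte at the lowest address.
So the memory order matches the most-significant-first order: 5D D2.

5D D2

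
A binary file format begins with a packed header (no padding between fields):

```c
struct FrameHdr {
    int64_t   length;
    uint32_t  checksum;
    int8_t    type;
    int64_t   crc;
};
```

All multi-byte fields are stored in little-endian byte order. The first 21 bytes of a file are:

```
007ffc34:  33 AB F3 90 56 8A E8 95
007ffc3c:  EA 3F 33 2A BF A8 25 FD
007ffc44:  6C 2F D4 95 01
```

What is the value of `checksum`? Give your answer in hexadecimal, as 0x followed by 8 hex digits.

0x2A333FEA

`checksum` follows `length` (8 bytes), so it starts at byte offset 8 and occupies 4 bytes.
Bytes at offsets 8..11: EA 3F 33 2A.
Little-endian stores the least-significant byte at the lowest address.
Reassemble most-significant byte first: 2A 33 3F EA → 0x2A333FEA.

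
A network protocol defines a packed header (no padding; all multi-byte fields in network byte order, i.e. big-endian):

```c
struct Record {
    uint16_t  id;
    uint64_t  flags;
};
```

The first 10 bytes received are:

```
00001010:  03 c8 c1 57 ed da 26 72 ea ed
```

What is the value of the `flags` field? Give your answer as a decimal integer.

`flags` follows `id` (2 bytes), so it starts at byte offset 2 and occupies 8 bytes.
Bytes at offsets 2..9: C1 57 ED DA 26 72 EA ED.
Big-endian: lowest address holds the most-significant byte.
The bytes are already most-significant first: 0xC157EDDA2672EAED.
0xC157EDDA2672EAED = 13931865493497637613.

13931865493497637613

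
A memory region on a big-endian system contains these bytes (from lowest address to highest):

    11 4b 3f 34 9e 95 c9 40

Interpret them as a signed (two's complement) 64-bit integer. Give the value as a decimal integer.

Big-endian stores the most-significant byte at the lowest address.
The bytes are already most-significant first: 0x114B3F349E95C940.
0x114B3F349E95C940 = 1246159217129539904.

1246159217129539904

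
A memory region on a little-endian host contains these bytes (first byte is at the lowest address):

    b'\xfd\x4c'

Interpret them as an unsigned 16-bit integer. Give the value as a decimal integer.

Little-endian stores the least-significant byte at the lowest address.
Reassemble most-significant byte first: 4C FD → 0x4CFD.
0x4CFD = 19709.

19709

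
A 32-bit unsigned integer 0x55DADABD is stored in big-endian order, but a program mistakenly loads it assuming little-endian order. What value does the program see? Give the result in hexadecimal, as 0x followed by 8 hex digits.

0xBDDADA55

Stored big-endian, the bytes at ascending addresses are 55 DA DA BD.
Read back as little-endian, the first byte is least significant, giving 0xBDDADA55.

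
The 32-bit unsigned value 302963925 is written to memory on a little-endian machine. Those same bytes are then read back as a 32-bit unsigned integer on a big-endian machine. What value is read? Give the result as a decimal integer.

302963925 in 32-bit hexadecimal is 0x120EDCD5.
Stored little-endian, the bytes at ascending addresses are D5 DC 0E 12.
Read back as big-endian, the last byte is least significant, giving 0xD5DC0E12.
0xD5DC0E12 = 3587968530.

3587968530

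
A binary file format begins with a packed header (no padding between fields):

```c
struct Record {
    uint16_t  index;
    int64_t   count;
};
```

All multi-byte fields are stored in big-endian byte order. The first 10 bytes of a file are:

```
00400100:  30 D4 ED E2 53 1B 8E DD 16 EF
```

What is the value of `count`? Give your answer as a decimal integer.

`count` follows `index` (2 bytes), so it starts at byte offset 2 and occupies 8 bytes.
Bytes at offsets 2..9: ED E2 53 1B 8E DD 16 EF.
Big-endian stores the most-significant byte at the lowest address.
The bytes are already most-significant first: 0xEDE2531B8EDD16EF.
Top bit is set, so as a signed 64-bit value this is 0xEDE2531B8EDD16EF − 2^64 = -1305389564157946129.

-1305389564157946129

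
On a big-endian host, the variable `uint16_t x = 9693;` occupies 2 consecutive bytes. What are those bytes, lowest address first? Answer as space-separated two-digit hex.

25 DD

9693 in hexadecimal, padded to 16 bits, is 0x25DD.
Split into bytes (most-significant first): 25 DD.
In big-endian order the high byte comes first in memory.
So the memory order matches the most-significant-first order: 25 DD.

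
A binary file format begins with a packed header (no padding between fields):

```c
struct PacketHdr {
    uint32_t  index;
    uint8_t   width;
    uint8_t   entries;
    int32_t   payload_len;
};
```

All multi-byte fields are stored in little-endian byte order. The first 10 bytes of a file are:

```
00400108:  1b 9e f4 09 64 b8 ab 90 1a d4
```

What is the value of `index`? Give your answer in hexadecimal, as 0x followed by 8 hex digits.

0x09F49E1B

`index` is the first field, at byte offset 0, occupying 4 bytes.
Bytes at offsets 0..3: 1B 9E F4 09.
Little-endian: lowest address holds the least-significant byte.
Reassemble most-significant byte first: 09 F4 9E 1B → 0x09F49E1B.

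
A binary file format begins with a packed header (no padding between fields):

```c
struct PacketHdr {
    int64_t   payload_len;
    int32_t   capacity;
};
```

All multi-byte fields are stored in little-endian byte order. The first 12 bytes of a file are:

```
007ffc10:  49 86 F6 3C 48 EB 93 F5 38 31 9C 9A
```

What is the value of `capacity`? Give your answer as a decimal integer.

-1701039816

`capacity` follows `payload_len` (8 bytes), so it starts at byte offset 8 and occupies 4 bytes.
Bytes at offsets 8..11: 38 31 9C 9A.
Little-endian: lowest address holds the least-significant byte.
Reassemble most-significant byte first: 9A 9C 31 38 → 0x9A9C3138.
Top bit is set, so as a signed 32-bit value this is 0x9A9C3138 − 2^32 = -1701039816.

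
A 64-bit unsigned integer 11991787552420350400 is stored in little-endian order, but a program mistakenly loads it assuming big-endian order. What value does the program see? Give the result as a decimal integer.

11991787552420350400 in 64-bit hexadecimal is 0xA66B633E63F749C0.
Stored little-endian, the bytes at ascending addresses are C0 49 F7 63 3E 63 6B A6.
Read back as big-endian, the last byte is least significant, giving 0xC049F7633E636BA6.
0xC049F7633E636BA6 = 13855877734202567590.

13855877734202567590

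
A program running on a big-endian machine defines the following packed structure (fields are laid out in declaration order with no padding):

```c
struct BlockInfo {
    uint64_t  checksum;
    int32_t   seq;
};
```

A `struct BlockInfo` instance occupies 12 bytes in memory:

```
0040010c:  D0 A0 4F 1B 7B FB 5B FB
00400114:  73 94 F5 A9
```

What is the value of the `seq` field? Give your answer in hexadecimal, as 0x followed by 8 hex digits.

0x7394F5A9

`seq` follows `checksum` (8 bytes), so it starts at byte offset 8 and occupies 4 bytes.
Bytes at offsets 8..11: 73 94 F5 A9.
Big-endian stores the most-significant byte at the lowest address.
The bytes are already most-significant first: 0x7394F5A9.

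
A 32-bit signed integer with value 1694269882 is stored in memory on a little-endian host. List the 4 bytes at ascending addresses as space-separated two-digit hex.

1694269882 in hexadecimal, padded to 32 bits, is 0x64FC81BA.
Split into bytes (most-significant first): 64 FC 81 BA.
In little-endian order the low byte comes first in memory.
So at ascending addresses the bytes are BA 81 FC 64.

BA 81 FC 64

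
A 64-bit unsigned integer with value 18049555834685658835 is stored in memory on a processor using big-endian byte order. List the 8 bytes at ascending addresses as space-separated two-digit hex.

FA 7C E7 66 A8 04 96 D3

18049555834685658835 in hexadecimal, padded to 64 bits, is 0xFA7CE766A80496D3.
Split into bytes (most-significant first): FA 7C E7 66 A8 04 96 D3.
Big-endian: lowest address holds the most-significant byte.
So the memory order matches the most-significant-first order: FA 7C E7 66 A8 04 96 D3.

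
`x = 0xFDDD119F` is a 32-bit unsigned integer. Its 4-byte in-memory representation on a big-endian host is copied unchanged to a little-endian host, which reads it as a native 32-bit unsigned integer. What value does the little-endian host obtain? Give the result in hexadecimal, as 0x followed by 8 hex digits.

0x9F11DDFD

Stored big-endian, the bytes at ascending addresses are FD DD 11 9F.
Read back as little-endian, the first byte is least significant, giving 0x9F11DDFD.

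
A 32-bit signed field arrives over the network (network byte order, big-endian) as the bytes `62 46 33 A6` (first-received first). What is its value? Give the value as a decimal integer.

Big-endian stores the most-significant byte at the lowest address.
The bytes are already most-significant first: 0x624633A6.
0x624633A6 = 1648767910.

1648767910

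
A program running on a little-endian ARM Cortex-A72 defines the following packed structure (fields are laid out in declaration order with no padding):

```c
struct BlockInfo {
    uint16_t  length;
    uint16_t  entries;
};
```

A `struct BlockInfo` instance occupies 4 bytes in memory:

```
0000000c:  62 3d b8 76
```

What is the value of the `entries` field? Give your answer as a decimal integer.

30392

`entries` follows `length` (2 bytes), so it starts at byte offset 2 and occupies 2 bytes.
Bytes at offsets 2..3: B8 76.
In little-endian order the low byte comes first in memory.
Reassemble most-significant byte first: 76 B8 → 0x76B8.
0x76B8 = 30392.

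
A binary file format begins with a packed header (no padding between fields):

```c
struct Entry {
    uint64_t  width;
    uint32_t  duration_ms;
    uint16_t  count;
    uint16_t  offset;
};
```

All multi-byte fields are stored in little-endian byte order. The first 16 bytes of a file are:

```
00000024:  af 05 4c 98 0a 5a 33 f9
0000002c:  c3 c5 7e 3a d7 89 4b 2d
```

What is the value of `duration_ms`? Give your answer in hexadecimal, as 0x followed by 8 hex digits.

0x3A7EC5C3

`duration_ms` follows `width` (8 bytes), so it starts at byte offset 8 and occupies 4 bytes.
Bytes at offsets 8..11: C3 C5 7E 3A.
Little-endian stores the least-significant byte at the lowest address.
Reassemble most-significant byte first: 3A 7E C5 C3 → 0x3A7EC5C3.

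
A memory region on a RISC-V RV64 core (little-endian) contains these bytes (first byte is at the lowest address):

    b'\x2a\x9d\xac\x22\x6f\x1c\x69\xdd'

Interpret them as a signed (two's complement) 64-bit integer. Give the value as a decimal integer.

-2492429655124173526

In little-endian order the low byte comes first in memory.
Reassemble most-significant byte first: DD 69 1C 6F 22 AC 9D 2A → 0xDD691C6F22AC9D2A.
Top bit is set, so as a signed 64-bit value this is 0xDD691C6F22AC9D2A − 2^64 = -2492429655124173526.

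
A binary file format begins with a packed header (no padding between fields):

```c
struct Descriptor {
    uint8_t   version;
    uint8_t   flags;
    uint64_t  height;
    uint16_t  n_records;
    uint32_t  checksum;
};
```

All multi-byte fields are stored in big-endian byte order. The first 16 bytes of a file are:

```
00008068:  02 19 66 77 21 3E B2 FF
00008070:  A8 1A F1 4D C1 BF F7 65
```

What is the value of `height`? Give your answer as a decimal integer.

`height` follows `version` (1 B), `flags` (1 B), so it starts at offset 1 + 1 = 2 and occupies 8 bytes.
Bytes at offsets 2..9: 66 77 21 3E B2 FF A8 1A.
Big-endian stores the most-significant byte at the lowest address.
The bytes are already most-significant first: 0x6677213EB2FFA81A.
0x6677213EB2FFA81A = 7383406667272005658.

7383406667272005658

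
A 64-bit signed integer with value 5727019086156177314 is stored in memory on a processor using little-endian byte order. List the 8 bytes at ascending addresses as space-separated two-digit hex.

A2 9F 38 0C 84 75 7A 4F

5727019086156177314 in hexadecimal, padded to 64 bits, is 0x4F7A75840C389FA2.
Split into bytes (most-significant first): 4F 7A 75 84 0C 38 9F A2.
Little-endian stores the least-significant byte at the lowest address.
So at ascending addresses the bytes are A2 9F 38 0C 84 75 7A 4F.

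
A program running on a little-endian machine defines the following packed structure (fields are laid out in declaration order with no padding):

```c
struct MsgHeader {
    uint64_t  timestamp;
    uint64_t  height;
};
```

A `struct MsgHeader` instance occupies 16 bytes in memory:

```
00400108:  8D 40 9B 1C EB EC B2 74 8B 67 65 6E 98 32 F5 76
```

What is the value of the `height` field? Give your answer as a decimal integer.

`height` follows `timestamp` (8 bytes), so it starts at byte offset 8 and occupies 8 bytes.
Bytes at offsets 8..15: 8B 67 65 6E 98 32 F5 76.
Little-endian stores the least-significant byte at the lowest address.
Reassemble most-significant byte first: 76 F5 32 98 6E 65 67 8B → 0x76F532986E65678B.
0x76F532986E65678B = 8571813096038164363.

8571813096038164363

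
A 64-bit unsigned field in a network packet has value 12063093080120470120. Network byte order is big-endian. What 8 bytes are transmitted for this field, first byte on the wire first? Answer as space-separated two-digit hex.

A7 68 B7 3E 4D 0D AA 68

12063093080120470120 in hexadecimal, padded to 64 bits, is 0xA768B73E4D0DAA68.
Split into bytes (most-significant first): A7 68 B7 3E 4D 0D AA 68.
Big-endian stores the most-significant byte at the lowest address.
So the memory order matches the most-significant-first order: A7 68 B7 3E 4D 0D AA 68.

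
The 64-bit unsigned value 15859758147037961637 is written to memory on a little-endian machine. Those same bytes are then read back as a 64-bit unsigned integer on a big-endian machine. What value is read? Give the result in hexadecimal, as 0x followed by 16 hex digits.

15859758147037961637 in 64-bit hexadecimal is 0xDC192E0191CE1DA5.
Stored little-endian, the bytes at ascending addresses are A5 1D CE 91 01 2E 19 DC.
Read back as big-endian, the last byte is least significant, giving 0xA51DCE91012E19DC.

0xA51DCE91012E19DC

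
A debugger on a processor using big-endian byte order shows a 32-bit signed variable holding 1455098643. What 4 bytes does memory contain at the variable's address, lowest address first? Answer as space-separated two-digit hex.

1455098643 in hexadecimal, padded to 32 bits, is 0x56BB0B13.
Split into bytes (most-significant first): 56 BB 0B 13.
In big-endian order the high byte comes first in memory.
So the memory order matches the most-significant-first order: 56 BB 0B 13.

56 BB 0B 13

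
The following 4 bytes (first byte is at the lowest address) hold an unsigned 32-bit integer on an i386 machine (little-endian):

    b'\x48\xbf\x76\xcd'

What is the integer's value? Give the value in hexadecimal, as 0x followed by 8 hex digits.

0xCD76BF48

Little-endian stores the least-significant byte at the lowest address.
Reassemble most-significant byte first: CD 76 BF 48 → 0xCD76BF48.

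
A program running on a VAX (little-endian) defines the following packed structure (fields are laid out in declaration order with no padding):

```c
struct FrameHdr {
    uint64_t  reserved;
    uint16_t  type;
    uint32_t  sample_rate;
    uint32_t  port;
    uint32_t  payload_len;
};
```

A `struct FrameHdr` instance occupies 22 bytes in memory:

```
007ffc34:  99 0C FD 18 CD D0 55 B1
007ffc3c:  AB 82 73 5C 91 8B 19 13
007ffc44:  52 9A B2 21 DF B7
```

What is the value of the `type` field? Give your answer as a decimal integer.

33451

`type` follows `reserved` (8 bytes), so it starts at byte offset 8 and occupies 2 bytes.
Bytes at offsets 8..9: AB 82.
Little-endian stores the least-significant byte at the lowest address.
Reassemble most-significant byte first: 82 AB → 0x82AB.
0x82AB = 33451.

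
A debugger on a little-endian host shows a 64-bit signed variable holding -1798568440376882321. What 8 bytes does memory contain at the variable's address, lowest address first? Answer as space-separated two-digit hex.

Two's complement of -1798568440376882321 in 64 bits: 1798568440376882321 = 0x18F5CC77A0E47491; invert → 0xE70A33885F1B8B6E; add 1 → 0xE70A33885F1B8B6F.
Split into bytes (most-significant first): E7 0A 33 88 5F 1B 8B 6F.
Little-endian: lowest address holds the least-significant byte.
So at ascending addresses the bytes are 6F 8B 1B 5F 88 33 0A E7.

6F 8B 1B 5F 88 33 0A E7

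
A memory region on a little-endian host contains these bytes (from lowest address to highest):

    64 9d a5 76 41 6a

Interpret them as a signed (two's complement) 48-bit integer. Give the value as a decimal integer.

Little-endian stores the least-significant byte at the lowest address.
Reassemble most-significant byte first: 6A 41 76 A5 9D 64 → 0x6A4176A59D64.
0x6A4176A59D64 = 116829395983716.

116829395983716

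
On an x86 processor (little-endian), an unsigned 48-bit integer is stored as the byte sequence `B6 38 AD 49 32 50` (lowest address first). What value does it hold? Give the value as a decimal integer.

88176914675894

Little-endian stores the least-significant byte at the lowest address.
Reassemble most-significant byte first: 50 32 49 AD 38 B6 → 0x503249AD38B6.
0x503249AD38B6 = 88176914675894.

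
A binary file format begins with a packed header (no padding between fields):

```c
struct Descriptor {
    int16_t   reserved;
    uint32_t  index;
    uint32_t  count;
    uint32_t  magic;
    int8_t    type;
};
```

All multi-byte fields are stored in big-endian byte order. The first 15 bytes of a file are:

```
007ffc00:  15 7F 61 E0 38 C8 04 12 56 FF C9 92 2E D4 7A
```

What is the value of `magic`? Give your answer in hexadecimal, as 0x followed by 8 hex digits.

0xC9922ED4

`magic` follows `reserved` (2 B), `index` (4 B), `count` (4 B), so it starts at offset 2 + 4 + 4 = 10 and occupies 4 bytes.
Bytes at offsets 10..13: C9 92 2E D4.
In big-endian order the high byte comes first in memory.
The bytes are already most-significant first: 0xC9922ED4.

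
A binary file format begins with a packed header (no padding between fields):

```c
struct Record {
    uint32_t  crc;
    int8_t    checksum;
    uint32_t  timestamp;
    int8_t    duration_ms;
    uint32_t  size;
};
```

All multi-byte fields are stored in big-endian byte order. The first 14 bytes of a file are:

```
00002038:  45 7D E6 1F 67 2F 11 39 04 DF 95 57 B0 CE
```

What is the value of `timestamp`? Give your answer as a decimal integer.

`timestamp` follows `crc` (4 B), `checksum` (1 B), so it starts at offset 4 + 1 = 5 and occupies 4 bytes.
Bytes at offsets 5..8: 2F 11 39 04.
In big-endian order the high byte comes first in memory.
The bytes are already most-significant first: 0x2F113904.
0x2F113904 = 789657860.

789657860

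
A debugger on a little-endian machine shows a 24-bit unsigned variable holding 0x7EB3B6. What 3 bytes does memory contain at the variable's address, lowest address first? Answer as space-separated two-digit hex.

Split into bytes (most-significant first): 7E B3 B6.
In little-endian order the low byte comes first in memory.
So at ascending addresses the bytes are B6 B3 7E.

B6 B3 7E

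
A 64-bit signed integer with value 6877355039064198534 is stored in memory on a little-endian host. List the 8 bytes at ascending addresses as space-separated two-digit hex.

6877355039064198534 in hexadecimal, padded to 64 bits, is 0x5F7145F861AA0D86.
Split into bytes (most-significant first): 5F 71 45 F8 61 AA 0D 86.
Little-endian: lowest address holds the least-significant byte.
So at ascending addresses the bytes are 86 0D AA 61 F8 45 71 5F.

86 0D AA 61 F8 45 71 5F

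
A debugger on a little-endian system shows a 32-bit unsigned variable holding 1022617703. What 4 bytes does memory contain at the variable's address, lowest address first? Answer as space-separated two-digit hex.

1022617703 in hexadecimal, padded to 32 bits, is 0x3CF3E867.
Split into bytes (most-significant first): 3C F3 E8 67.
Little-endian stores the least-significant byte at the lowest address.
So at ascending addresses the bytes are 67 E8 F3 3C.

67 E8 F3 3C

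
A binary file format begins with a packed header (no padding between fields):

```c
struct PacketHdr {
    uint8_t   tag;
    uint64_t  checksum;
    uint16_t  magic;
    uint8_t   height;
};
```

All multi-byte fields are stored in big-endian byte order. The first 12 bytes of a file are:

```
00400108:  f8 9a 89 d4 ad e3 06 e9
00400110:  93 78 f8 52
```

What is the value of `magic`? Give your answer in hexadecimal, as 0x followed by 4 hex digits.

0x78F8

`magic` follows `tag` (1 B), `checksum` (8 B), so it starts at offset 1 + 8 = 9 and occupies 2 bytes.
Bytes at offsets 9..10: 78 F8.
Big-endian: lowest address holds the most-significant byte.
The bytes are already most-significant first: 0x78F8.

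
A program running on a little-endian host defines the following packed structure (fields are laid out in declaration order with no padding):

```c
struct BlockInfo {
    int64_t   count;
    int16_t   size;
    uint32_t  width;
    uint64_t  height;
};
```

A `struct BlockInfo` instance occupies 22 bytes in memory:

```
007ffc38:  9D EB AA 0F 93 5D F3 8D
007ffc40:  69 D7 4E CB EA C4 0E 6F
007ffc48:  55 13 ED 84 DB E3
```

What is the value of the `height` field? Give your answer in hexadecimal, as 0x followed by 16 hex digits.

`height` follows `count` (8 B), `size` (2 B), `width` (4 B), so it starts at offset 8 + 2 + 4 = 14 and occupies 8 bytes.
Bytes at offsets 14..21: 0E 6F 55 13 ED 84 DB E3.
In little-endian order the low byte comes first in memory.
Reassemble most-significant byte first: E3 DB 84 ED 13 55 6F 0E → 0xE3DB84ED13556F0E.

0xE3DB84ED13556F0E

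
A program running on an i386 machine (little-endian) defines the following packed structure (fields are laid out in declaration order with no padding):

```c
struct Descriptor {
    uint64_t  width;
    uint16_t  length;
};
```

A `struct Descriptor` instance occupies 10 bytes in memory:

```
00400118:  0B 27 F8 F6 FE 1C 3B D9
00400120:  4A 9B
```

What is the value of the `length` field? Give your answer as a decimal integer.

`length` follows `width` (8 bytes), so it starts at byte offset 8 and occupies 2 bytes.
Bytes at offsets 8..9: 4A 9B.
In little-endian order the low byte comes first in memory.
Reassemble most-significant byte first: 9B 4A → 0x9B4A.
0x9B4A = 39754.

39754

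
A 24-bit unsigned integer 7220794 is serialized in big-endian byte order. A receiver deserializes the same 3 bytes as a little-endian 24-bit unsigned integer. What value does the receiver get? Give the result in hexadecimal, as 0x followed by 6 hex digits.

7220794 in 24-bit hexadecimal is 0x6E2E3A.
Stored big-endian, the bytes at ascending addresses are 6E 2E 3A.
Read back as little-endian, the first byte is least significant, giving 0x3A2E6E.

0x3A2E6E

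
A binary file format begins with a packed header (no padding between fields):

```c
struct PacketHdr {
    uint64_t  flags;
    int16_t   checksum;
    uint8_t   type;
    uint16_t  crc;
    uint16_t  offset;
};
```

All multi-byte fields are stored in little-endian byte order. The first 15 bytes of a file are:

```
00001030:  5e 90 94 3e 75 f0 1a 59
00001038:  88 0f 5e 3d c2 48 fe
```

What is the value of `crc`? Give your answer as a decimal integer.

49725

`crc` follows `flags` (8 B), `checksum` (2 B), `type` (1 B), so it starts at offset 8 + 2 + 1 = 11 and occupies 2 bytes.
Bytes at offsets 11..12: 3D C2.
Little-endian stores the least-significant byte at the lowest address.
Reassemble most-significant byte first: C2 3D → 0xC23D.
0xC23D = 49725.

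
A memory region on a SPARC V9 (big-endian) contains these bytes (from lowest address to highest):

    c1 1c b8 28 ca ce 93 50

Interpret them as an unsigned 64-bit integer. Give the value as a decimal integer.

13915199434008728400

Big-endian: lowest address holds the most-significant byte.
The bytes are already most-significant first: 0xC11CB828CACE9350.
0xC11CB828CACE9350 = 13915199434008728400.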